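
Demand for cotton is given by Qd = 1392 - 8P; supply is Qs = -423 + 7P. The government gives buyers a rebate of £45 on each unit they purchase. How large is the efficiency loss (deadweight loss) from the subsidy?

Pre-subsidy: 1392 - 8P = -423 + 7P gives P* = 121, Q* = 424.
With the rebate, buyers effectively pay Pb = Ps − 45, where Ps is the price sellers receive.
Demand in terms of Ps becomes Qd = 1392 − 8(Ps − 45) = 1752 - 8Ps. Setting this equal to supply: 1752 - 8Ps = -423 + 7Ps, so Ps = 145.
Buyers pay Pb = 145 − 45 = 100; Q' = -423 + 7·145 = 592.
The subsidy expands output by 592 − 424 = 168 past the efficient level; on those units the gap between marginal cost and willingness to pay runs from 0 up to 45.
DWL = ½ × 45 × 168 = 3780.

Deadweight loss = £3780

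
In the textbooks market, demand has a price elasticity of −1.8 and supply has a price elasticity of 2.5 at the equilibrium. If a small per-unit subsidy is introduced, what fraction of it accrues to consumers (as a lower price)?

Consumer share = 25/43

For a small subsidy around the equilibrium, the benefit split depends on the relative slopes, which at a point are proportional to the elasticities.
Buyer share = εs/(εs + |εd|) = 2.5/(2.5 + 1.8) = 25/43; seller share = |εd|/(εs + |εd|) = 18/43.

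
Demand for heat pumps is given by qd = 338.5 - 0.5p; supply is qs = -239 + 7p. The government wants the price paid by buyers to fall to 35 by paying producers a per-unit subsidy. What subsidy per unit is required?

At a buyer price of 35, quantity demanded is 338.5 − 0.5·35 = 321.
Sellers supply 321 only when they receive ps with -239 + 7·ps = 321, i.e. ps = 80.
s = ps − pb = 80 − 35 = 45.

Required subsidy s = 45 per unit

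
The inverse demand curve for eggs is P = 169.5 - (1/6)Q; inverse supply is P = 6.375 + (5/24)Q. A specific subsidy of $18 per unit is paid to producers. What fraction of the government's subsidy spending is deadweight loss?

DWL / government spending = 8/161

Pre-subsidy: 169.5 - (1/6)Q = 6.375 + (5/24)Q gives Q* = 435 and P* = 97.
With the subsidy, sellers receive Ps = Pb + 18 for each unit, where Pb is the price buyers pay.
On the curves, Pb = 169.5 - (1/6)Q and Ps = 6.375 + (5/24)Q; the wedge Ps − Pb = 18 gives 6.375 + (5/24)Q − (169.5 - (1/6)Q) = 18, so Q' = 483.
Then Pb = 169.5 − (1/6)·483 = 89 and Ps = 6.375 + (5/24)·483 = 107.
ΔCS = ½(435 + 483)(97 − 89) = 3672; ΔPS = ½(435 + 483)(107 − 97) = 4590.
Government spending = 18 × 483 = 8694.
DWL = ½ × 18 × (483 − 435) = 432; fraction = 432 / 8694 = 8/161.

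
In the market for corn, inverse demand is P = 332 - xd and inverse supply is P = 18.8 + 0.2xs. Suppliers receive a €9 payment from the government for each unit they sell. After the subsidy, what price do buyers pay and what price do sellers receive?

Buyers pay €63.5; sellers receive €72.5

Pre-subsidy: 332 - x = 18.8 + 0.2x gives x* = 261 and P* = 71.
With the subsidy, sellers receive Ps = Pb + 9 for each unit, where Pb is the price buyers pay.
On the curves, Pb = 332 - x and Ps = 18.8 + 0.2x; the wedge Ps − Pb = 9 gives 18.8 + 0.2x − (332 - x) = 9, so x' = 268.5.
Then Pb = 332 − 1·268.5 = 63.5 and Ps = 18.8 + 0.2·268.5 = 72.5.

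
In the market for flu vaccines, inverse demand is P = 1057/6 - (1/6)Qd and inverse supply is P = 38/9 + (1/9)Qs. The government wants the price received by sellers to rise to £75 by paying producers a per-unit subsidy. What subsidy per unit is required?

At a seller price of 75, quantity supplied is -38 + 9·75 = 637.
Buyers absorb 637 only when they pay Pb = 1057/6 − (1/6)·637 = 70.
s = Ps − Pb = 75 − 70 = 5.

Required subsidy s = £5 per unit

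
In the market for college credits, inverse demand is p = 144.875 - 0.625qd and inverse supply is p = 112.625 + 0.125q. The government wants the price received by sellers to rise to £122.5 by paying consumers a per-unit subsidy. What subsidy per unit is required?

At a seller price of 122.5, quantity supplied is -901 + 8·122.5 = 79.
Buyers absorb 79 only when they pay pb = 144.875 − 0.625·79 = 95.5.
s = ps − pb = 122.5 − 95.5 = 27.

Required subsidy s = £27 per unit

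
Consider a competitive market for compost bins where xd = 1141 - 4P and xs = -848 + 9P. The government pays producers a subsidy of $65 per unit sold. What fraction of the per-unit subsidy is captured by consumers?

Pre-subsidy: 1141 - 4P = -848 + 9P gives P* = 153, x* = 529.
With the subsidy, sellers receive Ps = Pb + 65 for each unit, where Pb is the price buyers pay.
Supply in terms of Pb becomes xs = -848 + 9(Pb + 65) = -263 + 9Pb. Setting this equal to demand: 1141 - 4Pb = -263 + 9Pb, so Pb = 108.
Sellers receive Ps = 108 + 65 = 173; x' = 1141 − 4·108 = 709.
Buyers' price falls by P* − Pb = 153 − 108 = 45; sellers' price rises by Ps − P* = 173 − 153 = 20.
So consumers capture 45/65 = 9/13 of each unit of subsidy.

Consumer share = 9/13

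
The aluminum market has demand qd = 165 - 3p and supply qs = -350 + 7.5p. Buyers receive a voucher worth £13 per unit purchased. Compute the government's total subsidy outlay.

Pre-subsidy: 165 - 3p = -350 + 7.5p gives p* = 1030/21, q* = 125/7.
With the rebate, buyers effectively pay pb = ps − 13, where ps is the price sellers receive.
Demand in terms of ps becomes qd = 165 − 3(ps − 13) = 204 - 3ps. Setting this equal to supply: 204 - 3ps = -350 + 7.5ps, so ps = 1108/21.
Buyers pay pb = 1108/21 − 13 = 835/21; q' = -350 + 7.5·(1108/21) = 320/7.
Government outlay = subsidy × quantity = 13 × 320/7 = 4160/7.

Government cost = 4160/7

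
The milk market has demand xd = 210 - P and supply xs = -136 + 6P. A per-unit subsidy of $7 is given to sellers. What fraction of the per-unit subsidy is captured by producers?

Producer share = 1/7

Pre-subsidy: 210 - P = -136 + 6P gives P* = 346/7, x* = 1124/7.
With the subsidy, sellers receive Ps = Pb + 7 for each unit, where Pb is the price buyers pay.
Supply in terms of Pb becomes xs = -136 + 6(Pb + 7) = -94 + 6Pb. Setting this equal to demand: 210 - Pb = -94 + 6Pb, so Pb = 304/7.
Sellers receive Ps = 304/7 + 7 = 353/7; x' = 210 − 1·(304/7) = 1166/7.
Buyers' price falls by P* − Pb = 346/7 − 304/7 = 6; sellers' price rises by Ps − P* = 353/7 − 346/7 = 1.
So producers capture 1/7 = 1/7 of each unit of subsidy.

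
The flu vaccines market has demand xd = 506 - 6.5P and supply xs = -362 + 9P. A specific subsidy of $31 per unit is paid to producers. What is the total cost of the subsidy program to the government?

Pre-subsidy: 506 - 6.5P = -362 + 9P gives P* = 56, x* = 142.
With the subsidy, sellers receive Ps = Pb + 31 for each unit, where Pb is the price buyers pay.
Supply in terms of Pb becomes xs = -362 + 9(Pb + 31) = -83 + 9Pb. Setting this equal to demand: 506 - 6.5Pb = -83 + 9Pb, so Pb = 38.
Sellers receive Ps = 38 + 31 = 69; x' = 506 − 6.5·38 = 259.
Government outlay = subsidy × quantity = 31 × 259 = 8029.

Government cost = $8029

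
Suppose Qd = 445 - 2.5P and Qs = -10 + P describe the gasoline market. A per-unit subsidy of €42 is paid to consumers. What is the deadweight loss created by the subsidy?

Deadweight loss = €630

Pre-subsidy: 445 - 2.5P = -10 + P gives P* = 130, Q* = 120.
With the rebate, buyers effectively pay Pb = Ps − 42, where Ps is the price sellers receive.
Demand in terms of Ps becomes Qd = 445 − 2.5(Ps − 42) = 550 - 2.5Ps. Setting this equal to supply: 550 - 2.5Ps = -10 + Ps, so Ps = 160.
Buyers pay Pb = 160 − 42 = 118; Q' = -10 + 1·160 = 150.
The subsidy expands output by 150 − 120 = 30 past the efficient level; on those units the gap between marginal cost and willingness to pay runs from 0 up to 42.
DWL = ½ × 42 × 30 = 630.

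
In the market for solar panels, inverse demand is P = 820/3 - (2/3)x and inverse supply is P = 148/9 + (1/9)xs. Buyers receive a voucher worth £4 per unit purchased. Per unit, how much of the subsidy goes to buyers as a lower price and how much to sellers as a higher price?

Pre-subsidy: 820/3 - (2/3)x = 148/9 + (1/9)x gives x* = 2312/7 and P* = 372/7.
With the rebate, buyers effectively pay Pb = Ps − 4, where Ps is the price sellers receive.
On the curves, Pb = 820/3 - (2/3)x and Ps = 148/9 + (1/9)x; the wedge Ps − Pb = 4 gives 148/9 + (1/9)x − (820/3 - (2/3)x) = 4, so x' = 2348/7.
Then Pb = 820/3 − (2/3)·(2348/7) = 348/7 and Ps = 148/9 + (1/9)·(2348/7) = 376/7.
Buyers' price falls by P* − Pb = 372/7 − 348/7 = 24/7; sellers' price rises by Ps − P* = 376/7 − 372/7 = 4/7.

Buyers gain 24/7 per unit; sellers gain 4/7 per unit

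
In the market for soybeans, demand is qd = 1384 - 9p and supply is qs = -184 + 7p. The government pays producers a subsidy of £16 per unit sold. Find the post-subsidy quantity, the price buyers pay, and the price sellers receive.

q' = 565; buyers pay £91; sellers receive £107

Pre-subsidy: 1384 - 9p = -184 + 7p gives p* = 98, q* = 502.
With the subsidy, sellers receive ps = pb + 16 for each unit, where pb is the price buyers pay.
Supply in terms of pb becomes qs = -184 + 7(pb + 16) = -72 + 7pb. Setting this equal to demand: 1384 - 9pb = -72 + 7pb, so pb = 91.
Sellers receive ps = 91 + 16 = 107; q' = 1384 − 9·91 = 565.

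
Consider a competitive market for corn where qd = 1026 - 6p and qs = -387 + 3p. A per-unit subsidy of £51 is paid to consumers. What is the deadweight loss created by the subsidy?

Deadweight loss = £2601

Pre-subsidy: 1026 - 6p = -387 + 3p gives p* = 157, q* = 84.
With the rebate, buyers effectively pay pb = ps − 51, where ps is the price sellers receive.
Demand in terms of ps becomes qd = 1026 − 6(ps − 51) = 1332 - 6ps. Setting this equal to supply: 1332 - 6ps = -387 + 3ps, so ps = 191.
Buyers pay pb = 191 − 51 = 140; q' = -387 + 3·191 = 186.
The subsidy expands output by 186 − 84 = 102 past the efficient level; on those units the gap between marginal cost and willingness to pay runs from 0 up to 51.
DWL = ½ × 51 × 102 = 2601.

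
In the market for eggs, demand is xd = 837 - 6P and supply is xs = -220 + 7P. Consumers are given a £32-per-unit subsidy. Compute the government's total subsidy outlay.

Pre-subsidy: 837 - 6P = -220 + 7P gives P* = 1057/13, x* = 4539/13.
With the rebate, buyers effectively pay Pb = Ps − 32, where Ps is the price sellers receive.
Demand in terms of Ps becomes xd = 837 − 6(Ps − 32) = 1029 - 6Ps. Setting this equal to supply: 1029 - 6Ps = -220 + 7Ps, so Ps = 1249/13.
Buyers pay Pb = 1249/13 − 32 = 833/13; x' = -220 + 7·(1249/13) = 5883/13.
Government outlay = subsidy × quantity = 32 × 5883/13 = 188256/13.

Government cost = 188256/13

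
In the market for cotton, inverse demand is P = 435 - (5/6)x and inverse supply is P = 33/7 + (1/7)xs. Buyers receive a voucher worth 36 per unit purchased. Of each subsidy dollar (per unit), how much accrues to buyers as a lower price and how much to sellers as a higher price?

Buyers gain 1260/41 per unit; sellers gain 216/41 per unit

Pre-subsidy: 435 - (5/6)x = 33/7 + (1/7)x gives x* = 18072/41 and P* = 2775/41.
With the rebate, buyers effectively pay Pb = Ps − 36, where Ps is the price sellers receive.
On the curves, Pb = 435 - (5/6)x and Ps = 33/7 + (1/7)x; the wedge Ps − Pb = 36 gives 33/7 + (1/7)x − (435 - (5/6)x) = 36, so x' = 19584/41.
Then Pb = 435 − (5/6)·(19584/41) = 1515/41 and Ps = 33/7 + (1/7)·(19584/41) = 2991/41.
Buyers' price falls by P* − Pb = 2775/41 − 1515/41 = 1260/41; sellers' price rises by Ps − P* = 2991/41 − 2775/41 = 216/41.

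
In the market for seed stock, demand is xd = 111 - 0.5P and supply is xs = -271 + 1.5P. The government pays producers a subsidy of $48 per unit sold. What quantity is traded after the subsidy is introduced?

Pre-subsidy: 111 - 0.5P = -271 + 1.5P gives P* = 191, x* = 15.5.
With the subsidy, sellers receive Ps = Pb + 48 for each unit, where Pb is the price buyers pay.
Supply in terms of Pb becomes xs = -271 + 1.5(Pb + 48) = -199 + 1.5Pb. Setting this equal to demand: 111 - 0.5Pb = -199 + 1.5Pb, so Pb = 155.
Sellers receive Ps = 155 + 48 = 203; x' = 111 − 0.5·155 = 33.5.

x' = 33.5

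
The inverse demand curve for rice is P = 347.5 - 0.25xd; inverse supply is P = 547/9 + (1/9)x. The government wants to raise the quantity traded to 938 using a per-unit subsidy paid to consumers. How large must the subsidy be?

Required subsidy s = 52 per unit

At x = 938, from the demand curve buyers pay Pb = 347.5 − 0.25·938 = 113; from the supply curve sellers need Ps = 547/9 + (1/9)·938 = 165.
The subsidy must fill the gap: s = Ps − Pb = 165 − 113 = 52.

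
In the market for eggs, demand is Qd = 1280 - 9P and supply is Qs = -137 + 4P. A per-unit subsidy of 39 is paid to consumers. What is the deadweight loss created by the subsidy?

Deadweight loss = 2106

Pre-subsidy: 1280 - 9P = -137 + 4P gives P* = 109, Q* = 299.
With the rebate, buyers effectively pay Pb = Ps − 39, where Ps is the price sellers receive.
Demand in terms of Ps becomes Qd = 1280 − 9(Ps − 39) = 1631 - 9Ps. Setting this equal to supply: 1631 - 9Ps = -137 + 4Ps, so Ps = 136.
Buyers pay Pb = 136 − 39 = 97; Q' = -137 + 4·136 = 407.
The subsidy expands output by 407 − 299 = 108 past the efficient level; on those units the gap between marginal cost and willingness to pay runs from 0 up to 39.
DWL = ½ × 39 × 108 = 2106.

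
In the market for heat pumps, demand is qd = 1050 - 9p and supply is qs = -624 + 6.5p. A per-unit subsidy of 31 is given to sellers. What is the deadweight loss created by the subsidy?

Pre-subsidy: 1050 - 9p = -624 + 6.5p gives p* = 108, q* = 78.
With the subsidy, sellers receive ps = pb + 31 for each unit, where pb is the price buyers pay.
Supply in terms of pb becomes qs = -624 + 6.5(pb + 31) = -422.5 + 6.5pb. Setting this equal to demand: 1050 - 9pb = -422.5 + 6.5pb, so pb = 95.
Sellers receive ps = 95 + 31 = 126; q' = 1050 − 9·95 = 195.
The subsidy expands output by 195 − 78 = 117 past the efficient level; on those units the gap between marginal cost and willingness to pay runs from 0 up to 31.
DWL = ½ × 31 × 117 = 1813.5.

Deadweight loss = 1813.5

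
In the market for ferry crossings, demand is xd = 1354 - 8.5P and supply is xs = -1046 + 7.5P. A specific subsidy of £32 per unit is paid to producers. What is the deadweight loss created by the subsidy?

Pre-subsidy: 1354 - 8.5P = -1046 + 7.5P gives P* = 150, x* = 79.
With the subsidy, sellers receive Ps = Pb + 32 for each unit, where Pb is the price buyers pay.
Supply in terms of Pb becomes xs = -1046 + 7.5(Pb + 32) = -806 + 7.5Pb. Setting this equal to demand: 1354 - 8.5Pb = -806 + 7.5Pb, so Pb = 135.
Sellers receive Ps = 135 + 32 = 167; x' = 1354 − 8.5·135 = 206.5.
The subsidy expands output by 206.5 − 79 = 127.5 past the efficient level; on those units the gap between marginal cost and willingness to pay runs from 0 up to 32.
DWL = ½ × 32 × 127.5 = 2040.

Deadweight loss = £2040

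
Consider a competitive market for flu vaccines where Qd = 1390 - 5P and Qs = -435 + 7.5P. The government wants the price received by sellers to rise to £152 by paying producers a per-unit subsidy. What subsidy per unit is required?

At a seller price of 152, quantity supplied is -435 + 7.5·152 = 705.
Buyers absorb 705 only when they pay Pb with 1390 − 5·Pb = 705, i.e. Pb = 137.
s = Ps − Pb = 152 − 137 = 15.

Required subsidy s = £15 per unit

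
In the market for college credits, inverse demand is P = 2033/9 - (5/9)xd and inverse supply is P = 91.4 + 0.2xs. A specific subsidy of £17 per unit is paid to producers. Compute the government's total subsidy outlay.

Pre-subsidy: 2033/9 - (5/9)x = 91.4 + 0.2x gives x* = 178 and P* = 127.
With the subsidy, sellers receive Ps = Pb + 17 for each unit, where Pb is the price buyers pay.
On the curves, Pb = 2033/9 - (5/9)x and Ps = 91.4 + 0.2x; the wedge Ps − Pb = 17 gives 91.4 + 0.2x − (2033/9 - (5/9)x) = 17, so x' = 200.5.
Then Pb = 2033/9 − (5/9)·200.5 = 114.5 and Ps = 91.4 + 0.2·200.5 = 131.5.
Government outlay = subsidy × quantity = 17 × 200.5 = 3408.5.

Government cost = £3408.5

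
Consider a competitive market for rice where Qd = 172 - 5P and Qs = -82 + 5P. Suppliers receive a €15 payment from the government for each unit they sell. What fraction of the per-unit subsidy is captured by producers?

Producer share = 0.5

Pre-subsidy: 172 - 5P = -82 + 5P gives P* = 25.4, Q* = 45.
With the subsidy, sellers receive Ps = Pb + 15 for each unit, where Pb is the price buyers pay.
Supply in terms of Pb becomes Qs = -82 + 5(Pb + 15) = -7 + 5Pb. Setting this equal to demand: 172 - 5Pb = -7 + 5Pb, so Pb = 17.9.
Sellers receive Ps = 17.9 + 15 = 32.9; Q' = 172 − 5·17.9 = 82.5.
Buyers' price falls by P* − Pb = 25.4 − 17.9 = 7.5; sellers' price rises by Ps − P* = 32.9 − 25.4 = 7.5.
So producers capture 7.5/15 = 0.5 of each unit of subsidy.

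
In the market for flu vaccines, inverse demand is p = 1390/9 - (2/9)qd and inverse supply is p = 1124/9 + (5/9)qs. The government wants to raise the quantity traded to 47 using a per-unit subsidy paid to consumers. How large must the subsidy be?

Required subsidy s = 7 per unit

At q = 47, from the demand curve buyers pay pb = 1390/9 − (2/9)·47 = 144; from the supply curve sellers need ps = 1124/9 + (5/9)·47 = 151.
The subsidy must fill the gap: s = ps − pb = 151 − 144 = 7.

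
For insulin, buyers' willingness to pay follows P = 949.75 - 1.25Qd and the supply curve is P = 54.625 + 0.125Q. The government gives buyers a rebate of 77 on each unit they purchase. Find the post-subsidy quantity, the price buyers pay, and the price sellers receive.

Q' = 707; buyers pay 66; sellers receive 143

Pre-subsidy: 949.75 - 1.25Q = 54.625 + 0.125Q gives Q* = 651 and P* = 136.
With the rebate, buyers effectively pay Pb = Ps − 77, where Ps is the price sellers receive.
On the curves, Pb = 949.75 - 1.25Q and Ps = 54.625 + 0.125Q; the wedge Ps − Pb = 77 gives 54.625 + 0.125Q − (949.75 - 1.25Q) = 77, so Q' = 707.
Then Pb = 949.75 − 1.25·707 = 66 and Ps = 54.625 + 0.125·707 = 143.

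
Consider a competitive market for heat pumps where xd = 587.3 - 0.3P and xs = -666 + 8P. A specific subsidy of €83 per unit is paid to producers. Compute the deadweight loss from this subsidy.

Deadweight loss = €996

Pre-subsidy: 587.3 - 0.3P = -666 + 8P gives P* = 151, x* = 542.
With the subsidy, sellers receive Ps = Pb + 83 for each unit, where Pb is the price buyers pay.
Supply in terms of Pb becomes xs = -666 + 8(Pb + 83) = -2 + 8Pb. Setting this equal to demand: 587.3 - 0.3Pb = -2 + 8Pb, so Pb = 71.
Sellers receive Ps = 71 + 83 = 154; x' = 587.3 − 0.3·71 = 566.
The subsidy expands output by 566 − 542 = 24 past the efficient level; on those units the gap between marginal cost and willingness to pay runs from 0 up to 83.
DWL = ½ × 83 × 24 = 996.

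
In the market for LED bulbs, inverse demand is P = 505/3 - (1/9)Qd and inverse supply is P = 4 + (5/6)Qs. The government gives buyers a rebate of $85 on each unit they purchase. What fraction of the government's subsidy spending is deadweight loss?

DWL / government spending = 15/88

Pre-subsidy: 505/3 - (1/9)Q = 4 + (5/6)Q gives Q* = 174 and P* = 149.
With the rebate, buyers effectively pay Pb = Ps − 85, where Ps is the price sellers receive.
On the curves, Pb = 505/3 - (1/9)Q and Ps = 4 + (5/6)Q; the wedge Ps − Pb = 85 gives 4 + (5/6)Q − (505/3 - (1/9)Q) = 85, so Q' = 264.
Then Pb = 505/3 − (1/9)·264 = 139 and Ps = 4 + (5/6)·264 = 224.
ΔCS = ½(174 + 264)(149 − 139) = 2190; ΔPS = ½(174 + 264)(224 − 149) = 16425.
Government spending = 85 × 264 = 22440.
DWL = ½ × 85 × (264 − 174) = 3825; fraction = 3825 / 22440 = 15/88.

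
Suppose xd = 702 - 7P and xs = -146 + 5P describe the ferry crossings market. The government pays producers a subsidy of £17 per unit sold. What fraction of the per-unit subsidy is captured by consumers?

Consumer share = 5/12

Pre-subsidy: 702 - 7P = -146 + 5P gives P* = 212/3, x* = 622/3.
With the subsidy, sellers receive Ps = Pb + 17 for each unit, where Pb is the price buyers pay.
Supply in terms of Pb becomes xs = -146 + 5(Pb + 17) = -61 + 5Pb. Setting this equal to demand: 702 - 7Pb = -61 + 5Pb, so Pb = 763/12.
Sellers receive Ps = 763/12 + 17 = 967/12; x' = 702 − 7·(763/12) = 3083/12.
Buyers' price falls by P* − Pb = 212/3 − 763/12 = 85/12; sellers' price rises by Ps − P* = 967/12 − 212/3 = 119/12.
So consumers capture (85/12)/17 = 5/12 of each unit of subsidy.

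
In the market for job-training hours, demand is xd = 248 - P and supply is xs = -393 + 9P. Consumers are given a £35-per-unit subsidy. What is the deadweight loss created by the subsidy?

Pre-subsidy: 248 - P = -393 + 9P gives P* = 64.1, x* = 183.9.
With the rebate, buyers effectively pay Pb = Ps − 35, where Ps is the price sellers receive.
Demand in terms of Ps becomes xd = 248 − 1(Ps − 35) = 283 - Ps. Setting this equal to supply: 283 - Ps = -393 + 9Ps, so Ps = 67.6.
Buyers pay Pb = 67.6 − 35 = 32.6; x' = -393 + 9·67.6 = 215.4.
The subsidy expands output by 215.4 − 183.9 = 31.5 past the efficient level; on those units the gap between marginal cost and willingness to pay runs from 0 up to 35.
DWL = ½ × 35 × 31.5 = 551.25.

Deadweight loss = £551.25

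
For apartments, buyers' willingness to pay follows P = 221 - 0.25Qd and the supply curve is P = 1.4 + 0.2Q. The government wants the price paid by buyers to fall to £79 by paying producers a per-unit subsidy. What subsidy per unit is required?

Required subsidy s = £36 per unit

At a buyer price of 79, quantity demanded is 884 − 4·79 = 568.
Sellers supply 568 only when they receive Ps = 1.4 + 0.2·568 = 115.
s = Ps − Pb = 115 − 79 = 36.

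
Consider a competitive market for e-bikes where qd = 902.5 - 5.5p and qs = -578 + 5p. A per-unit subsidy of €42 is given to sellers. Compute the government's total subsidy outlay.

Government cost = €9954

Pre-subsidy: 902.5 - 5.5p = -578 + 5p gives p* = 141, q* = 127.
With the subsidy, sellers receive ps = pb + 42 for each unit, where pb is the price buyers pay.
Supply in terms of pb becomes qs = -578 + 5(pb + 42) = -368 + 5pb. Setting this equal to demand: 902.5 - 5.5pb = -368 + 5pb, so pb = 121.
Sellers receive ps = 121 + 42 = 163; q' = 902.5 − 5.5·121 = 237.
Government outlay = subsidy × quantity = 42 × 237 = 9954.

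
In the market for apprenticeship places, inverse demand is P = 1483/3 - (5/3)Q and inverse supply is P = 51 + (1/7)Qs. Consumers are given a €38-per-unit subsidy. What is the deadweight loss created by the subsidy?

Deadweight loss = €399

Pre-subsidy: 1483/3 - (5/3)Q = 51 + (1/7)Q gives Q* = 245 and P* = 86.
With the rebate, buyers effectively pay Pb = Ps − 38, where Ps is the price sellers receive.
On the curves, Pb = 1483/3 - (5/3)Q and Ps = 51 + (1/7)Q; the wedge Ps − Pb = 38 gives 51 + (1/7)Q − (1483/3 - (5/3)Q) = 38, so Q' = 266.
Then Pb = 1483/3 − (5/3)·266 = 51 and Ps = 51 + (1/7)·266 = 89.
The subsidy expands output by 266 − 245 = 21 past the efficient level; on those units the gap between marginal cost and willingness to pay runs from 0 up to 38.
DWL = ½ × 38 × 21 = 399.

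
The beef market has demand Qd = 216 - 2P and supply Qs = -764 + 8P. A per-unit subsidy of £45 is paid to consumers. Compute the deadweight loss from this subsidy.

Pre-subsidy: 216 - 2P = -764 + 8P gives P* = 98, Q* = 20.
With the rebate, buyers effectively pay Pb = Ps − 45, where Ps is the price sellers receive.
Demand in terms of Ps becomes Qd = 216 − 2(Ps − 45) = 306 - 2Ps. Setting this equal to supply: 306 - 2Ps = -764 + 8Ps, so Ps = 107.
Buyers pay Pb = 107 − 45 = 62; Q' = -764 + 8·107 = 92.
The subsidy expands output by 92 − 20 = 72 past the efficient level; on those units the gap between marginal cost and willingness to pay runs from 0 up to 45.
DWL = ½ × 45 × 72 = 1620.

Deadweight loss = £1620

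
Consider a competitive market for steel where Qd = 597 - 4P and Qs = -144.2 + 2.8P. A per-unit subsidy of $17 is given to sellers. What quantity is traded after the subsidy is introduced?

Q' = 189

Pre-subsidy: 597 - 4P = -144.2 + 2.8P gives P* = 109, Q* = 161.
With the subsidy, sellers receive Ps = Pb + 17 for each unit, where Pb is the price buyers pay.
Supply in terms of Pb becomes Qs = -144.2 + 2.8(Pb + 17) = -96.6 + 2.8Pb. Setting this equal to demand: 597 - 4Pb = -96.6 + 2.8Pb, so Pb = 102.
Sellers receive Ps = 102 + 17 = 119; Q' = 597 − 4·102 = 189.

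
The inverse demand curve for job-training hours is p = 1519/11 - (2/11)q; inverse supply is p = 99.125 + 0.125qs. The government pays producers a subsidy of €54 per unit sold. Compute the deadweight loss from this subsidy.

Deadweight loss = €4752

Pre-subsidy: 1519/11 - (2/11)q = 99.125 + 0.125q gives q* = 127 and p* = 115.
With the subsidy, sellers receive ps = pb + 54 for each unit, where pb is the price buyers pay.
On the curves, pb = 1519/11 - (2/11)q and ps = 99.125 + 0.125q; the wedge ps − pb = 54 gives 99.125 + 0.125q − (1519/11 - (2/11)q) = 54, so q' = 303.
Then pb = 1519/11 − (2/11)·303 = 83 and ps = 99.125 + 0.125·303 = 137.
The subsidy expands output by 303 − 127 = 176 past the efficient level; on those units the gap between marginal cost and willingness to pay runs from 0 up to 54.
DWL = ½ × 54 × 176 = 4752.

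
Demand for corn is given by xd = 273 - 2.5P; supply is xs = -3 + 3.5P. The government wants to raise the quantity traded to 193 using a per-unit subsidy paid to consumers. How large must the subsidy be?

Required subsidy s = 24 per unit

At x = 193, invert demand for the buyer price: Pb = (273 − 193)/2.5 = 32; invert supply for the seller price: Ps = (193 − (-3))/3.5 = 56.
The subsidy must fill the gap: s = Ps − Pb = 56 − 32 = 24.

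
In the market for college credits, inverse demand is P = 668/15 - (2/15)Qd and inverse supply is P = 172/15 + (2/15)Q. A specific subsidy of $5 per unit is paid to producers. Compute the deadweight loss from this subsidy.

Deadweight loss = $46.875

Pre-subsidy: 668/15 - (2/15)Q = 172/15 + (2/15)Q gives Q* = 124 and P* = 28.
With the subsidy, sellers receive Ps = Pb + 5 for each unit, where Pb is the price buyers pay.
On the curves, Pb = 668/15 - (2/15)Q and Ps = 172/15 + (2/15)Q; the wedge Ps − Pb = 5 gives 172/15 + (2/15)Q − (668/15 - (2/15)Q) = 5, so Q' = 142.75.
Then Pb = 668/15 − (2/15)·142.75 = 25.5 and Ps = 172/15 + (2/15)·142.75 = 30.5.
The subsidy expands output by 142.75 − 124 = 18.75 past the efficient level; on those units the gap between marginal cost and willingness to pay runs from 0 up to 5.
DWL = ½ × 5 × 18.75 = 46.875.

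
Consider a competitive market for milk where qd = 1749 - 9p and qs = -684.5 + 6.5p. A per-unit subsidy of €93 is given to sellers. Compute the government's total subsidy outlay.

Government cost = €63891

Pre-subsidy: 1749 - 9p = -684.5 + 6.5p gives p* = 157, q* = 336.
With the subsidy, sellers receive ps = pb + 93 for each unit, where pb is the price buyers pay.
Supply in terms of pb becomes qs = -684.5 + 6.5(pb + 93) = -80 + 6.5pb. Setting this equal to demand: 1749 - 9pb = -80 + 6.5pb, so pb = 118.
Sellers receive ps = 118 + 93 = 211; q' = 1749 − 9·118 = 687.
Government outlay = subsidy × quantity = 93 × 687 = 63891.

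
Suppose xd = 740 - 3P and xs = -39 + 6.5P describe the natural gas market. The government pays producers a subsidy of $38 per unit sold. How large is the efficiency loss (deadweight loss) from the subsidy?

Deadweight loss = $1482

Pre-subsidy: 740 - 3P = -39 + 6.5P gives P* = 82, x* = 494.
With the subsidy, sellers receive Ps = Pb + 38 for each unit, where Pb is the price buyers pay.
Supply in terms of Pb becomes xs = -39 + 6.5(Pb + 38) = 208 + 6.5Pb. Setting this equal to demand: 740 - 3Pb = 208 + 6.5Pb, so Pb = 56.
Sellers receive Ps = 56 + 38 = 94; x' = 740 − 3·56 = 572.
The subsidy expands output by 572 − 494 = 78 past the efficient level; on those units the gap between marginal cost and willingness to pay runs from 0 up to 38.
DWL = ½ × 38 × 78 = 1482.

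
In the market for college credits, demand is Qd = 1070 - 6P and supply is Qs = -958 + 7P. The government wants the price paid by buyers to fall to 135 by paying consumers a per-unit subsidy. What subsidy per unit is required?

At a buyer price of 135, quantity demanded is 1070 − 6·135 = 260.
Sellers supply 260 only when they receive Ps with -958 + 7·Ps = 260, i.e. Ps = 174.
s = Ps − Pb = 174 − 135 = 39.

Required subsidy s = 39 per unit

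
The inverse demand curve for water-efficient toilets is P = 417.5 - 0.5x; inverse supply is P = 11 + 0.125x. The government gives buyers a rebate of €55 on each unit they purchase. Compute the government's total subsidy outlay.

Government cost = €40612

Pre-subsidy: 417.5 - 0.5x = 11 + 0.125x gives x* = 650.4 and P* = 92.3.
With the rebate, buyers effectively pay Pb = Ps − 55, where Ps is the price sellers receive.
On the curves, Pb = 417.5 - 0.5x and Ps = 11 + 0.125x; the wedge Ps − Pb = 55 gives 11 + 0.125x − (417.5 - 0.5x) = 55, so x' = 738.4.
Then Pb = 417.5 − 0.5·738.4 = 48.3 and Ps = 11 + 0.125·738.4 = 103.3.
Government outlay = subsidy × quantity = 55 × 738.4 = 40612.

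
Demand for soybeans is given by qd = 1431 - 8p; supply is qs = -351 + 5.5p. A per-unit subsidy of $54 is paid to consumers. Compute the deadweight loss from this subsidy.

Pre-subsidy: 1431 - 8p = -351 + 5.5p gives p* = 132, q* = 375.
With the rebate, buyers effectively pay pb = ps − 54, where ps is the price sellers receive.
Demand in terms of ps becomes qd = 1431 − 8(ps − 54) = 1863 - 8ps. Setting this equal to supply: 1863 - 8ps = -351 + 5.5ps, so ps = 164.
Buyers pay pb = 164 − 54 = 110; q' = -351 + 5.5·164 = 551.
The subsidy expands output by 551 − 375 = 176 past the efficient level; on those units the gap between marginal cost and willingness to pay runs from 0 up to 54.
DWL = ½ × 54 × 176 = 4752.

Deadweight loss = $4752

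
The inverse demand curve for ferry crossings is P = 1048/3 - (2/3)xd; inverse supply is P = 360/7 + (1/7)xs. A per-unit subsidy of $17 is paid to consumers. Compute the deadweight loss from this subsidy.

Deadweight loss = $178.5

Pre-subsidy: 1048/3 - (2/3)x = 360/7 + (1/7)x gives x* = 368 and P* = 104.
With the rebate, buyers effectively pay Pb = Ps − 17, where Ps is the price sellers receive.
On the curves, Pb = 1048/3 - (2/3)x and Ps = 360/7 + (1/7)x; the wedge Ps − Pb = 17 gives 360/7 + (1/7)x − (1048/3 - (2/3)x) = 17, so x' = 389.
Then Pb = 1048/3 − (2/3)·389 = 90 and Ps = 360/7 + (1/7)·389 = 107.
The subsidy expands output by 389 − 368 = 21 past the efficient level; on those units the gap between marginal cost and willingness to pay runs from 0 up to 17.
DWL = ½ × 17 × 21 = 178.5.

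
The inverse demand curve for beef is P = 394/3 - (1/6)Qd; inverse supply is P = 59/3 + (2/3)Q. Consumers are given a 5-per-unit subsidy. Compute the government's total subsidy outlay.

Pre-subsidy: 394/3 - (1/6)Q = 59/3 + (2/3)Q gives Q* = 134 and P* = 109.
With the rebate, buyers effectively pay Pb = Ps − 5, where Ps is the price sellers receive.
On the curves, Pb = 394/3 - (1/6)Q and Ps = 59/3 + (2/3)Q; the wedge Ps − Pb = 5 gives 59/3 + (2/3)Q − (394/3 - (1/6)Q) = 5, so Q' = 140.
Then Pb = 394/3 − (1/6)·140 = 108 and Ps = 59/3 + (2/3)·140 = 113.
Government outlay = subsidy × quantity = 5 × 140 = 700.

Government cost = 700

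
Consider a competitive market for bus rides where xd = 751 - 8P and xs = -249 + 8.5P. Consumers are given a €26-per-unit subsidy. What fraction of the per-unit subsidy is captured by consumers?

Consumer share = 17/33

Pre-subsidy: 751 - 8P = -249 + 8.5P gives P* = 2000/33, x* = 8783/33.
With the rebate, buyers effectively pay Pb = Ps − 26, where Ps is the price sellers receive.
Demand in terms of Ps becomes xd = 751 − 8(Ps − 26) = 959 - 8Ps. Setting this equal to supply: 959 - 8Ps = -249 + 8.5Ps, so Ps = 2416/33.
Buyers pay Pb = 2416/33 − 26 = 1558/33; x' = -249 + 8.5·(2416/33) = 12319/33.
Buyers' price falls by P* − Pb = 2000/33 − 1558/33 = 442/33; sellers' price rises by Ps − P* = 2416/33 − 2000/33 = 416/33.
So consumers capture (442/33)/26 = 17/33 of each unit of subsidy.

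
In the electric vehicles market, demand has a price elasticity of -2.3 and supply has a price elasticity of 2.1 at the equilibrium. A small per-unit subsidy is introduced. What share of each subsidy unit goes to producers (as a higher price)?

Producer share = 23/44

For a small subsidy around the equilibrium, the benefit split depends on the relative slopes, which at a point are proportional to the elasticities.
Buyer share = εs/(εs + |εd|) = 2.1/(2.1 + 2.3) = 21/44; seller share = |εd|/(εs + |εd|) = 23/44.
So producers capture 23/44 of the subsidy.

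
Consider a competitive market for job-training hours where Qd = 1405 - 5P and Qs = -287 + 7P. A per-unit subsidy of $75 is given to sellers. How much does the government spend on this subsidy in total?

Pre-subsidy: 1405 - 5P = -287 + 7P gives P* = 141, Q* = 700.
With the subsidy, sellers receive Ps = Pb + 75 for each unit, where Pb is the price buyers pay.
Supply in terms of Pb becomes Qs = -287 + 7(Pb + 75) = 238 + 7Pb. Setting this equal to demand: 1405 - 5Pb = 238 + 7Pb, so Pb = 97.25.
Sellers receive Ps = 97.25 + 75 = 172.25; Q' = 1405 − 5·97.25 = 918.75.
Government outlay = subsidy × quantity = 75 × 918.75 = 68906.25.

Government cost = $68906.25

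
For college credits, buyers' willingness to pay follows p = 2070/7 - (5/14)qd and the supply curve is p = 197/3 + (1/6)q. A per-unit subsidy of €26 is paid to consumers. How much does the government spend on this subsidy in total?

Pre-subsidy: 2070/7 - (5/14)q = 197/3 + (1/6)q gives q* = 4831/11 and p* = 3055/22.
With the rebate, buyers effectively pay pb = ps − 26, where ps is the price sellers receive.
On the curves, pb = 2070/7 - (5/14)q and ps = 197/3 + (1/6)q; the wedge ps − pb = 26 gives 197/3 + (1/6)q − (2070/7 - (5/14)q) = 26, so q' = 5377/11.
Then pb = 2070/7 − (5/14)·(5377/11) = 2665/22 and ps = 197/3 + (1/6)·(5377/11) = 3237/22.
Government outlay = subsidy × quantity = 26 × 5377/11 = 139802/11.

Government cost = 139802/11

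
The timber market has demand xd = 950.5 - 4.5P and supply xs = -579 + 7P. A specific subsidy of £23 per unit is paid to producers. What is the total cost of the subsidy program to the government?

Pre-subsidy: 950.5 - 4.5P = -579 + 7P gives P* = 133, x* = 352.
With the subsidy, sellers receive Ps = Pb + 23 for each unit, where Pb is the price buyers pay.
Supply in terms of Pb becomes xs = -579 + 7(Pb + 23) = -418 + 7Pb. Setting this equal to demand: 950.5 - 4.5Pb = -418 + 7Pb, so Pb = 119.
Sellers receive Ps = 119 + 23 = 142; x' = 950.5 − 4.5·119 = 415.
Government outlay = subsidy × quantity = 23 × 415 = 9545.

Government cost = £9545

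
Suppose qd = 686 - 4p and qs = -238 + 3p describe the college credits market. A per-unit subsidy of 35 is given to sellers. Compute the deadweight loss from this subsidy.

Deadweight loss = 1050

Pre-subsidy: 686 - 4p = -238 + 3p gives p* = 132, q* = 158.
With the subsidy, sellers receive ps = pb + 35 for each unit, where pb is the price buyers pay.
Supply in terms of pb becomes qs = -238 + 3(pb + 35) = -133 + 3pb. Setting this equal to demand: 686 - 4pb = -133 + 3pb, so pb = 117.
Sellers receive ps = 117 + 35 = 152; q' = 686 − 4·117 = 218.
The subsidy expands output by 218 − 158 = 60 past the efficient level; on those units the gap between marginal cost and willingness to pay runs from 0 up to 35.
DWL = ½ × 35 × 60 = 1050.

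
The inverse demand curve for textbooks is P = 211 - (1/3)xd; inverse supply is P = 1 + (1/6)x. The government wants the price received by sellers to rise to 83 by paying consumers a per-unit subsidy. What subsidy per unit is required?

Required subsidy s = 36 per unit

At a seller price of 83, quantity supplied is -6 + 6·83 = 492.
Buyers absorb 492 only when they pay Pb = 211 − (1/3)·492 = 47.
s = Ps − Pb = 83 − 47 = 36.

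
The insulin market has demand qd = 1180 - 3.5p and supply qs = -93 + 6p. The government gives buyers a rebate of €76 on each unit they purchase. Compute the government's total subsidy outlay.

Pre-subsidy: 1180 - 3.5p = -93 + 6p gives p* = 134, q* = 711.
With the rebate, buyers effectively pay pb = ps − 76, where ps is the price sellers receive.
Demand in terms of ps becomes qd = 1180 − 3.5(ps − 76) = 1446 - 3.5ps. Setting this equal to supply: 1446 - 3.5ps = -93 + 6ps, so ps = 162.
Buyers pay pb = 162 − 76 = 86; q' = -93 + 6·162 = 879.
Government outlay = subsidy × quantity = 76 × 879 = 66804.

Government cost = €66804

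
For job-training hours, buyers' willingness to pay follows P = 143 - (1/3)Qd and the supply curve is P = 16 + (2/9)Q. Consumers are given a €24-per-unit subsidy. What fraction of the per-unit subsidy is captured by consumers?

Pre-subsidy: 143 - (1/3)Q = 16 + (2/9)Q gives Q* = 228.6 and P* = 66.8.
With the rebate, buyers effectively pay Pb = Ps − 24, where Ps is the price sellers receive.
On the curves, Pb = 143 - (1/3)Q and Ps = 16 + (2/9)Q; the wedge Ps − Pb = 24 gives 16 + (2/9)Q − (143 - (1/3)Q) = 24, so Q' = 271.8.
Then Pb = 143 − (1/3)·271.8 = 52.4 and Ps = 16 + (2/9)·271.8 = 76.4.
Buyers' price falls by P* − Pb = 66.8 − 52.4 = 14.4; sellers' price rises by Ps − P* = 76.4 − 66.8 = 9.6.
So consumers capture 14.4/24 = 0.6 of each unit of subsidy.

Consumer share = 0.6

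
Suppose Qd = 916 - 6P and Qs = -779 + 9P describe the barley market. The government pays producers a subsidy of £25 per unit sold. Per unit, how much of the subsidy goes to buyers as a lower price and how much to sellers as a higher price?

Buyers gain £15 per unit; sellers gain £10 per unit

Pre-subsidy: 916 - 6P = -779 + 9P gives P* = 113, Q* = 238.
With the subsidy, sellers receive Ps = Pb + 25 for each unit, where Pb is the price buyers pay.
Supply in terms of Pb becomes Qs = -779 + 9(Pb + 25) = -554 + 9Pb. Setting this equal to demand: 916 - 6Pb = -554 + 9Pb, so Pb = 98.
Sellers receive Ps = 98 + 25 = 123; Q' = 916 − 6·98 = 328.
Buyers' price falls by P* − Pb = 113 − 98 = 15; sellers' price rises by Ps − P* = 123 − 113 = 10.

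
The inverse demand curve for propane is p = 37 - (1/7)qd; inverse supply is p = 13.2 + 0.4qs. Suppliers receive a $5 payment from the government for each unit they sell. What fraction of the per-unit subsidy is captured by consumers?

Consumer share = 5/19

Pre-subsidy: 37 - (1/7)q = 13.2 + 0.4q gives q* = 833/19 and p* = 584/19.
With the subsidy, sellers receive ps = pb + 5 for each unit, where pb is the price buyers pay.
On the curves, pb = 37 - (1/7)q and ps = 13.2 + 0.4q; the wedge ps − pb = 5 gives 13.2 + 0.4q − (37 - (1/7)q) = 5, so q' = 1008/19.
Then pb = 37 − (1/7)·(1008/19) = 559/19 and ps = 13.2 + 0.4·(1008/19) = 654/19.
Buyers' price falls by p* − pb = 584/19 − 559/19 = 25/19; sellers' price rises by ps − p* = 654/19 − 584/19 = 70/19.
So consumers capture (25/19)/5 = 5/19 of each unit of subsidy.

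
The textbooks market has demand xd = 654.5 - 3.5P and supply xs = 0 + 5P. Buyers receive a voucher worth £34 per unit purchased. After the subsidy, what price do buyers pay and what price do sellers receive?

Pre-subsidy: 654.5 - 3.5P = 0 + 5P gives P* = 77, x* = 385.
With the rebate, buyers effectively pay Pb = Ps − 34, where Ps is the price sellers receive.
Demand in terms of Ps becomes xd = 654.5 − 3.5(Ps − 34) = 773.5 - 3.5Ps. Setting this equal to supply: 773.5 - 3.5Ps = 0 + 5Ps, so Ps = 91.
Buyers pay Pb = 91 − 34 = 57; x' = 0 + 5·91 = 455.

Buyers pay £57; sellers receive £91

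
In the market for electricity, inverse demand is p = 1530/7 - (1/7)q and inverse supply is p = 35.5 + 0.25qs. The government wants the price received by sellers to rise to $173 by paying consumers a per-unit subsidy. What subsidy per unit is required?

Required subsidy s = $33 per unit

At a seller price of 173, quantity supplied is -142 + 4·173 = 550.
Buyers absorb 550 only when they pay pb = 1530/7 − (1/7)·550 = 140.
s = ps − pb = 173 − 140 = 33.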